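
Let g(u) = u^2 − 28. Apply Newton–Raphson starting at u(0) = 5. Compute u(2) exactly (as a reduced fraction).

5609/1060

g'(u) = 2u.
g(5) = −3, g'(5) = 10, so u(1) = 5 − (−3)/10 = 53/10.
g(53/10) = 9/100, g'(53/10) = 53/5, so u(2) = (53/10) − (9/100)/(53/5) = 5609/1060.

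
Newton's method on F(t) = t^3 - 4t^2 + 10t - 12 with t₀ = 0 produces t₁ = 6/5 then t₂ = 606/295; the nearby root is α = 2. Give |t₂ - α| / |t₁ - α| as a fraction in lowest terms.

4/59

t₁ - α = 6/5 - 2 = -4/5, so |t₁ - α| = 4/5.
t₂ - α = 606/295 - 2 = 16/295, so |t₂ - α| = 16/295.
Ratio = (16/295) / (4/5) = 4/59.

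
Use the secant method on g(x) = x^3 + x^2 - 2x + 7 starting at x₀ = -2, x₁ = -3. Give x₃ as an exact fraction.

-6123/2281

g(-2) = 7, g(-3) = -5. x₂ = (-3) - (-5)·((-3) - (-2))/((-5) - 7) = -31/12.
g(-3) = -5, g(-31/12) = 2765/1728. x₃ = (-31/12) - (2765/1728)·((-31/12) - (-3))/((2765/1728) - (-5)) = -6123/2281.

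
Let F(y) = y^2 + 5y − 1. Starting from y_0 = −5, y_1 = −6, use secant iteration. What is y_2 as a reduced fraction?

−31/6

F(−5) = −1, F(−6) = 5. y_2 = (−6) − 5·((−6) − (−5))/(5 − (−1)) = −31/6.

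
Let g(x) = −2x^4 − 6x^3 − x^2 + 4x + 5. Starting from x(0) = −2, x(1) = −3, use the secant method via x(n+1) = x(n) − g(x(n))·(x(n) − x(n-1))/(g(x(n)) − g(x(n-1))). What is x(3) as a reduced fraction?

g(−2) = 9, g(−3) = −16. x(2) = (−3) − (−16)·((−3) − (−2))/((−16) − 9) = −59/25.
g(−3) = −16, g(−59/25) = 2662128/390625. x(3) = (−59/25) − (2662128/390625)·((−59/25) − (−3))/((2662128/390625) − (−16)) = −88814/34813.

−88814/34813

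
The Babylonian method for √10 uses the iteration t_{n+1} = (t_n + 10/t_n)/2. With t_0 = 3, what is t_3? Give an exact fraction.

t_1 = (3 + 10/3)/2 = 19/6.
t_2 = (19/6 + 10/(19/6))/2 = 721/228.
t_3 = (721/228 + 10/(721/228))/2 = 1039681/328776.

1039681/328776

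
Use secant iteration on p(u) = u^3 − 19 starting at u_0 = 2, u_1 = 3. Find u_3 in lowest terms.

22441/8443

p(2) = −11, p(3) = 8. u_2 = 3 − 8·(3 − 2)/(8 − (−11)) = 49/19.
p(3) = 8, p(49/19) = −12672/6859. u_3 = (49/19) − (−12672/6859)·((49/19) − 3)/((−12672/6859) − 8) = 22441/8443.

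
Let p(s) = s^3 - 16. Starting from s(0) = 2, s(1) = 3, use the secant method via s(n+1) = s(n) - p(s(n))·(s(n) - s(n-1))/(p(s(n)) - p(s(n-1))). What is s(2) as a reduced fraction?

p(2) = -8, p(3) = 11. s(2) = 3 - 11·(3 - 2)/(11 - (-8)) = 46/19.

46/19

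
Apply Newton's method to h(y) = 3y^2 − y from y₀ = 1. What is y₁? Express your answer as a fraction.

h'(y) = 6y − 1.
h(1) = 2, h'(1) = 5, so y₁ = 1 − 2/5 = 3/5.

3/5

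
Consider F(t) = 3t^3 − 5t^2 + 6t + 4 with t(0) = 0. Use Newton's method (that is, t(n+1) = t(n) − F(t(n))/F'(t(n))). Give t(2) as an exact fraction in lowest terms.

−12/25

F'(t) = 9t^2 − 10t + 6.
F(0) = 4, F'(0) = 6, so t(1) = 0 − 4/6 = −2/3.
F(−2/3) = −28/9, F'(−2/3) = 50/3, so t(2) = (−2/3) − (−28/9)/(50/3) = −12/25.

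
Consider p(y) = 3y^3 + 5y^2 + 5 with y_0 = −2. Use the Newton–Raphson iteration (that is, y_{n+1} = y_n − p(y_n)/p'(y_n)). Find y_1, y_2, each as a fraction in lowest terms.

y_1 = −33/16, y_2 = −74491/36168

p'(y) = 9y^2 + 10y.
p(−2) = 1, p'(−2) = 16, so y_1 = (−2) − 1/16 = −33/16.
p(−33/16) = −211/4096, p'(−33/16) = 4521/256, so y_2 = (−33/16) − (−211/4096)/(4521/256) = −74491/36168.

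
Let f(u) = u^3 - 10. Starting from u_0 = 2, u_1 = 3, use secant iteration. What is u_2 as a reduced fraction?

f(2) = -2, f(3) = 17. u_2 = 3 - 17·(3 - 2)/(17 - (-2)) = 40/19.

40/19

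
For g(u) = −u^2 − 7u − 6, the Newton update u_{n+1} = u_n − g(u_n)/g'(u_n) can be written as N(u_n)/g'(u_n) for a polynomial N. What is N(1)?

5

g'(u) = −2u − 7.
N(u) = u·g'(u) − g(u) = u·(−2u − 7) − (−u^2 − 7u − 6) = −u^2 + 6.
N(1) = 5.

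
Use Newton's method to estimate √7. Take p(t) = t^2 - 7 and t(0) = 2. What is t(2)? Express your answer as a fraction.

p'(t) = 2t.
p(2) = -3, p'(2) = 4, so t(1) = 2 - (-3)/4 = 11/4.
p(11/4) = 9/16, p'(11/4) = 11/2, so t(2) = (11/4) - (9/16)/(11/2) = 233/88.

233/88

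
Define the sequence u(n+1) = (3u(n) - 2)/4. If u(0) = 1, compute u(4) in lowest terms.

-269/256

u(1) = (3·1 - 2)/4 = 1/4.
u(2) = (3·(1/4) - 2)/4 = -5/16.
u(3) = (3·(-5/16) - 2)/4 = -47/64.
u(4) = (3·(-47/64) - 2)/4 = -269/256.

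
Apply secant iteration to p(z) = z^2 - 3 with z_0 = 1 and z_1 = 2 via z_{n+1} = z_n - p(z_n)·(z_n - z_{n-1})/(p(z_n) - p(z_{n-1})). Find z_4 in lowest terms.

p(1) = -2, p(2) = 1. z_2 = 2 - 1·(2 - 1)/(1 - (-2)) = 5/3.
p(2) = 1, p(5/3) = -2/9. z_3 = (5/3) - (-2/9)·((5/3) - 2)/((-2/9) - 1) = 19/11.
p(5/3) = -2/9, p(19/11) = -2/121. z_4 = (19/11) - (-2/121)·((19/11) - (5/3))/((-2/121) - (-2/9)) = 97/56.

97/56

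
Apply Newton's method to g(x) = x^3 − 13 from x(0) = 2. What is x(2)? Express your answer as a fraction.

g'(x) = 3x^2.
g(2) = −5, g'(2) = 12, so x(1) = 2 − (−5)/12 = 29/12.
g(29/12) = 1925/1728, g'(29/12) = 841/48, so x(2) = (29/12) − (1925/1728)/(841/48) = 35621/15138.

35621/15138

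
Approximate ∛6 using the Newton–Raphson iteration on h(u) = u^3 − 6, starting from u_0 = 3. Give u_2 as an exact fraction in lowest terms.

h'(u) = 3u^2.
h(3) = 21, h'(3) = 27, so u_1 = 3 − 21/27 = 20/9.
h(20/9) = 3626/729, h'(20/9) = 400/27, so u_2 = (20/9) − (3626/729)/(400/27) = 10187/5400.

10187/5400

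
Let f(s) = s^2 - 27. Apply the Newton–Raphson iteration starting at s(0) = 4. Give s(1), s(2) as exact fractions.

s(1) = 43/8, s(2) = 3577/688

f'(s) = 2s.
f(4) = -11, f'(4) = 8, so s(1) = 4 - (-11)/8 = 43/8.
f(43/8) = 121/64, f'(43/8) = 43/4, so s(2) = (43/8) - (121/64)/(43/4) = 3577/688.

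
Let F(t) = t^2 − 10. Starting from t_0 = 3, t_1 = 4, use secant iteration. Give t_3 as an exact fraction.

F(3) = −1, F(4) = 6. t_2 = 4 − 6·(4 − 3)/(6 − (−1)) = 22/7.
F(4) = 6, F(22/7) = −6/49. t_3 = (22/7) − (−6/49)·((22/7) − 4)/((−6/49) − 6) = 79/25.

79/25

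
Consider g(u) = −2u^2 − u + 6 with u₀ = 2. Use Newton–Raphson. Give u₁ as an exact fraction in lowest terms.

14/9

g'(u) = −4u − 1.
g(2) = −4, g'(2) = −9, so u₁ = 2 − (−4)/(−9) = 14/9.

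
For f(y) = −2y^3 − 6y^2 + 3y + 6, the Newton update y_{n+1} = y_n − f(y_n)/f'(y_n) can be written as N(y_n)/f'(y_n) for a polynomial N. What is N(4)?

−358

f'(y) = −6y^2 − 12y + 3.
N(y) = y·f'(y) − f(y) = y·(−6y^2 − 12y + 3) − (−2y^3 − 6y^2 + 3y + 6) = −4y^3 − 6y^2 − 6.
N(4) = −358.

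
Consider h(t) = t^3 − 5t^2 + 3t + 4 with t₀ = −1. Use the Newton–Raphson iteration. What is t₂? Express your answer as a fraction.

−14363/23128

h'(t) = 3t^2 − 10t + 3.
h(−1) = −5, h'(−1) = 16, so t₁ = (−1) − (−5)/16 = −11/16.
h(−11/16) = −3075/4096, h'(−11/16) = 2891/256, so t₂ = (−11/16) − (−3075/4096)/(2891/256) = −14363/23128.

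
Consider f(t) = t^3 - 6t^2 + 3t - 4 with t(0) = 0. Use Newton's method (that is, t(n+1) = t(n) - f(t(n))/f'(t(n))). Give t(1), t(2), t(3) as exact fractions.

t(1) = 4/3, t(2) = 52/207, t(3) = 2945620/140967

f'(t) = 3t^2 - 12t + 3.
f(0) = -4, f'(0) = 3, so t(1) = 0 - (-4)/3 = 4/3.
f(4/3) = -224/27, f'(4/3) = -23/3, so t(2) = (4/3) - (-224/27)/(-23/3) = 52/207.
f(52/207) = -32012288/8869743, f'(52/207) = 2497/14283, so t(3) = (52/207) - (-32012288/8869743)/(2497/14283) = 2945620/140967.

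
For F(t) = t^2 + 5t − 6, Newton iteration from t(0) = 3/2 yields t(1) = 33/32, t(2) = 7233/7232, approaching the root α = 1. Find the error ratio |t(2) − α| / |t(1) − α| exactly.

1/226

t(1) − α = 33/32 − 1 = 1/32, so |t(1) − α| = 1/32.
t(2) − α = 7233/7232 − 1 = 1/7232, so |t(2) − α| = 1/7232.
Ratio = (1/7232) / (1/32) = 1/226.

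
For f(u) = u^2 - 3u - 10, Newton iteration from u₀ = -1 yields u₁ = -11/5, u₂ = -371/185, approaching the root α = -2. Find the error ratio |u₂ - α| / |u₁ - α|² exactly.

5/37

u₁ - α = -11/5 - (-2) = -11/5 + 2 = -1/5, so |u₁ - α| = 1/5.
u₂ - α = -371/185 - (-2) = -371/185 + 2 = -1/185, so |u₂ - α| = 1/185.
|u₁ - α|² = 1/25.
Ratio = (1/185) / (1/25) = 5/37.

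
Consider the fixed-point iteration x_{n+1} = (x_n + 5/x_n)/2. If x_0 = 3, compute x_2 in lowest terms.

x_1 = (3 + 5/3)/2 = 7/3.
x_2 = (7/3 + 5/(7/3))/2 = 47/21.

47/21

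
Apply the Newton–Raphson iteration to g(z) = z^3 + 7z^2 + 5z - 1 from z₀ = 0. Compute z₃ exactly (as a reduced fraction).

99509/613195

g'(z) = 3z^2 + 14z + 5.
g(0) = -1, g'(0) = 5, so z₁ = 0 - (-1)/5 = 1/5.
g(1/5) = 36/125, g'(1/5) = 198/25, so z₂ = (1/5) - (36/125)/(198/25) = 9/55.
g(9/55) = 1664/166375, g'(9/55) = 22298/3025, so z₃ = (9/55) - (1664/166375)/(22298/3025) = 99509/613195.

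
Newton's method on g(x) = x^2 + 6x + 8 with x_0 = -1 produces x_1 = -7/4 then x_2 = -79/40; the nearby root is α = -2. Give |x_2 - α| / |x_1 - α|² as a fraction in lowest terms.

x_1 - α = -7/4 - (-2) = -7/4 + 2 = 1/4, so |x_1 - α| = 1/4.
x_2 - α = -79/40 - (-2) = -79/40 + 2 = 1/40, so |x_2 - α| = 1/40.
|x_1 - α|² = 1/16.
Ratio = (1/40) / (1/16) = 2/5.

2/5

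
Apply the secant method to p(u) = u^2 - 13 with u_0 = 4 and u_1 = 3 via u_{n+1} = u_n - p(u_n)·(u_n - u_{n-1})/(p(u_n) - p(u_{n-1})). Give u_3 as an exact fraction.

83/23

p(4) = 3, p(3) = -4. u_2 = 3 - (-4)·(3 - 4)/((-4) - 3) = 25/7.
p(3) = -4, p(25/7) = -12/49. u_3 = (25/7) - (-12/49)·((25/7) - 3)/((-12/49) - (-4)) = 83/23.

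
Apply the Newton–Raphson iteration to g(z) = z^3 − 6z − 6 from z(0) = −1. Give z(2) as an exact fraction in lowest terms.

g'(z) = 3z^2 − 6.
g(−1) = −1, g'(−1) = −3, so z(1) = (−1) − (−1)/(−3) = −4/3.
g(−4/3) = −10/27, g'(−4/3) = −2/3, so z(2) = (−4/3) − (−10/27)/(−2/3) = −17/9.

−17/9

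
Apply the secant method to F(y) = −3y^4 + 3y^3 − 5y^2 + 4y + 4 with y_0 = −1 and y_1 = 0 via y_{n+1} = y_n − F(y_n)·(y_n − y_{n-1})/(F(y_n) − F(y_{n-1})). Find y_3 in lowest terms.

−1125/1576

F(−1) = −11, F(0) = 4. y_2 = 0 − 4·(0 − (−1))/(4 − (−11)) = −4/15.
F(0) = 4, F(−4/15) = 42284/16875. y_3 = (−4/15) − (42284/16875)·((−4/15) − 0)/((42284/16875) − 4) = −1125/1576.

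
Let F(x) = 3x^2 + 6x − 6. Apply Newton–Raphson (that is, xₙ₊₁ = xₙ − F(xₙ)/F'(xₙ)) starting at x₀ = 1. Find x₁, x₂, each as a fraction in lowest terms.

F'(x) = 6x + 6.
F(1) = 3, F'(1) = 12, so x₁ = 1 − 3/12 = 3/4.
F(3/4) = 3/16, F'(3/4) = 21/2, so x₂ = (3/4) − (3/16)/(21/2) = 41/56.

x₁ = 3/4, x₂ = 41/56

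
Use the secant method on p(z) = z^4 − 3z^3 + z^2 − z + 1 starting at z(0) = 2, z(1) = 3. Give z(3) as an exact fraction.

p(2) = −5, p(3) = 7. z(2) = 3 − 7·(3 − 2)/(7 − (−5)) = 29/12.
p(3) = 7, p(29/12) = −78995/20736. z(3) = (29/12) − (−78995/20736)·((29/12) − 3)/((−78995/20736) − 7) = 83967/32021.

83967/32021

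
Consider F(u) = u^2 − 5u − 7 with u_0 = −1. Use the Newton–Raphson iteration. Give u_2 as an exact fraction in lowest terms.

−407/357

F'(u) = 2u − 5.
F(−1) = −1, F'(−1) = −7, so u_1 = (−1) − (−1)/(−7) = −8/7.
F(−8/7) = 1/49, F'(−8/7) = −51/7, so u_2 = (−8/7) − (1/49)/(−51/7) = −407/357.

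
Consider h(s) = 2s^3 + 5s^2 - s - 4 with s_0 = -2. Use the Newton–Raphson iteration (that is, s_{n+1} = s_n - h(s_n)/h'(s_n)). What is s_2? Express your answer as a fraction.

h'(s) = 6s^2 + 10s - 1.
h(-2) = 2, h'(-2) = 3, so s_1 = (-2) - 2/3 = -8/3.
h(-8/3) = -100/27, h'(-8/3) = 15, so s_2 = (-8/3) - (-100/27)/15 = -196/81.

-196/81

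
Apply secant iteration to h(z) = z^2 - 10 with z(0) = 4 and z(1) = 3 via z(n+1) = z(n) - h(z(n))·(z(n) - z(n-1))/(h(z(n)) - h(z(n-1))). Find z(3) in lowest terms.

136/43

h(4) = 6, h(3) = -1. z(2) = 3 - (-1)·(3 - 4)/((-1) - 6) = 22/7.
h(3) = -1, h(22/7) = -6/49. z(3) = (22/7) - (-6/49)·((22/7) - 3)/((-6/49) - (-1)) = 136/43.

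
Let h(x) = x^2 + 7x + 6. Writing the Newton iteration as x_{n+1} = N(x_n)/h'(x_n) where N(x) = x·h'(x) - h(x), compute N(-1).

-5

h'(x) = 2x + 7.
N(x) = x·h'(x) - h(x) = x·(2x + 7) - (x^2 + 7x + 6) = x^2 - 6.
N(-1) = -5.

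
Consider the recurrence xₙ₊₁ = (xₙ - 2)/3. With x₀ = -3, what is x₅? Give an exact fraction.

x₁ = ((-3) - 2)/3 = -5/3.
x₂ = ((-5/3) - 2)/3 = -11/9.
x₃ = ((-11/9) - 2)/3 = -29/27.
x₄ = ((-29/27) - 2)/3 = -83/81.
x₅ = ((-83/81) - 2)/3 = -245/243.

-245/243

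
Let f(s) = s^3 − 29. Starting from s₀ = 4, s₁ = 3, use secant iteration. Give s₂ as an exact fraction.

113/37

f(4) = 35, f(3) = −2. s₂ = 3 − (−2)·(3 − 4)/((−2) − 35) = 113/37.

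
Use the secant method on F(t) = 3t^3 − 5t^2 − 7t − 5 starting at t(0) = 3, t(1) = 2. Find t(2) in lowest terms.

13/5

F(3) = 10, F(2) = −15. t(2) = 2 − (−15)·(2 − 3)/((−15) − 10) = 13/5.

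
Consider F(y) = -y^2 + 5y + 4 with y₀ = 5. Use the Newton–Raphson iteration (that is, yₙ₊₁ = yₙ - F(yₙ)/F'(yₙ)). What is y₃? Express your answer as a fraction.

994381/174405

F'(y) = -2y + 5.
F(5) = 4, F'(5) = -5, so y₁ = 5 - 4/(-5) = 29/5.
F(29/5) = -16/25, F'(29/5) = -33/5, so y₂ = (29/5) - (-16/25)/(-33/5) = 941/165.
F(941/165) = -256/27225, F'(941/165) = -1057/165, so y₃ = (941/165) - (-256/27225)/(-1057/165) = 994381/174405.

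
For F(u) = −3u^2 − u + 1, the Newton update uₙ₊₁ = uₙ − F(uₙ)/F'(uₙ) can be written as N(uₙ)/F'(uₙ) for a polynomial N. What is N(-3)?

−28

F'(u) = −6u − 1.
N(u) = u·F'(u) − F(u) = u·(−6u − 1) − (−3u^2 − u + 1) = −3u^2 − 1.
N(-3) = −28.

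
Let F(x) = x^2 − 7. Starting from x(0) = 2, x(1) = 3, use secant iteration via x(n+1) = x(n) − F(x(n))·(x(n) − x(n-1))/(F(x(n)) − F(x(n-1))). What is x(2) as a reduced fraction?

13/5

F(2) = −3, F(3) = 2. x(2) = 3 − 2·(3 − 2)/(2 − (−3)) = 13/5.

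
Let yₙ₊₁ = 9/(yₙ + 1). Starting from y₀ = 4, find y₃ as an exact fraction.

126/59

y₁ = 9/(4 + 1) = 9/5.
y₂ = 9/(9/5 + 1) = 45/14.
y₃ = 9/(45/14 + 1) = 126/59.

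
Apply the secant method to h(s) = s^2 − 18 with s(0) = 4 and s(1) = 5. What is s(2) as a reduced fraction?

h(4) = −2, h(5) = 7. s(2) = 5 − 7·(5 − 4)/(7 − (−2)) = 38/9.

38/9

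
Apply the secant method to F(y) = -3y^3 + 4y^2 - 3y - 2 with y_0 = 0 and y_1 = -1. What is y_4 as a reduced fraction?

-25241/60541

F(0) = -2, F(-1) = 8. y_2 = (-1) - 8·((-1) - 0)/(8 - (-2)) = -1/5.
F(-1) = 8, F(-1/5) = -152/125. y_3 = (-1/5) - (-152/125)·((-1/5) - (-1))/((-152/125) - 8) = -11/36.
F(-1/5) = -152/125, F(-11/36) = -9709/15552. y_4 = (-11/36) - (-9709/15552)·((-11/36) - (-1/5))/((-9709/15552) - (-152/125)) = -25241/60541.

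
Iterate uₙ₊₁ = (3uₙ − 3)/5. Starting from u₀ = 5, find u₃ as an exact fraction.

u₁ = (3·5 − 3)/5 = 12/5.
u₂ = (3·(12/5) − 3)/5 = 21/25.
u₃ = (3·(21/25) − 3)/5 = −12/125.

−12/125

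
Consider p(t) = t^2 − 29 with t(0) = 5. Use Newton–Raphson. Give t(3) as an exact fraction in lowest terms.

528527/98145

p'(t) = 2t.
p(5) = −4, p'(5) = 10, so t(1) = 5 − (−4)/10 = 27/5.
p(27/5) = 4/25, p'(27/5) = 54/5, so t(2) = (27/5) − (4/25)/(54/5) = 727/135.
p(727/135) = 4/18225, p'(727/135) = 1454/135, so t(3) = (727/135) − (4/18225)/(1454/135) = 528527/98145.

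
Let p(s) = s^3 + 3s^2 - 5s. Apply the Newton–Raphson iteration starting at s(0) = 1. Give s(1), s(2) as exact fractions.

p'(s) = 3s^2 + 6s - 5.
p(1) = -1, p'(1) = 4, so s(1) = 1 - (-1)/4 = 5/4.
p(5/4) = 25/64, p'(5/4) = 115/16, so s(2) = (5/4) - (25/64)/(115/16) = 55/46.

s(1) = 5/4, s(2) = 55/46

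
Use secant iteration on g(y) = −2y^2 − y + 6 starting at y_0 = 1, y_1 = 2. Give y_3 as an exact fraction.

82/55

g(1) = 3, g(2) = −4. y_2 = 2 − (−4)·(2 − 1)/((−4) − 3) = 10/7.
g(2) = −4, g(10/7) = 24/49. y_3 = (10/7) − (24/49)·((10/7) − 2)/((24/49) − (−4)) = 82/55.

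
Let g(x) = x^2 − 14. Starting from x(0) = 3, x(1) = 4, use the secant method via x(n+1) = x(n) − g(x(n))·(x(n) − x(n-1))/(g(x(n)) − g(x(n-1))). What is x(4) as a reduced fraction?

5272/1409

g(3) = −5, g(4) = 2. x(2) = 4 − 2·(4 − 3)/(2 − (−5)) = 26/7.
g(4) = 2, g(26/7) = −10/49. x(3) = (26/7) − (−10/49)·((26/7) − 4)/((−10/49) − 2) = 101/27.
g(26/7) = −10/49, g(101/27) = −5/729. x(4) = (101/27) − (−5/729)·((101/27) − (26/7))/((−5/729) − (−10/49)) = 5272/1409.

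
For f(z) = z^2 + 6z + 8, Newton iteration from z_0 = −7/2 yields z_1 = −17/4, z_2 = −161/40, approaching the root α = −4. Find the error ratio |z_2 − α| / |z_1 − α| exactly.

1/10

z_1 − α = −17/4 − (−4) = −17/4 + 4 = −1/4, so |z_1 − α| = 1/4.
z_2 − α = −161/40 − (−4) = −161/40 + 4 = −1/40, so |z_2 − α| = 1/40.
Ratio = (1/40) / (1/4) = 1/10.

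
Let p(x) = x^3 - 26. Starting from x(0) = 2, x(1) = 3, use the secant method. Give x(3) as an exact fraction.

p(2) = -18, p(3) = 1. x(2) = 3 - 1·(3 - 2)/(1 - (-18)) = 56/19.
p(3) = 1, p(56/19) = -2718/6859. x(3) = (56/19) - (-2718/6859)·((56/19) - 3)/((-2718/6859) - 1) = 28370/9577.

28370/9577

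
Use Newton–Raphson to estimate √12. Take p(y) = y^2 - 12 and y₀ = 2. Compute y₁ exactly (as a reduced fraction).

4

p'(y) = 2y.
p(2) = -8, p'(2) = 4, so y₁ = 2 - (-8)/4 = 4.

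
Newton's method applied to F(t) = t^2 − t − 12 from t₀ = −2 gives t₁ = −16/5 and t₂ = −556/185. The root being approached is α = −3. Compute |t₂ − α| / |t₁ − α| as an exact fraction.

t₁ − α = −16/5 − (−3) = −16/5 + 3 = −1/5, so |t₁ − α| = 1/5.
t₂ − α = −556/185 − (−3) = −556/185 + 3 = −1/185, so |t₂ − α| = 1/185.
Ratio = (1/185) / (1/5) = 1/37.

1/37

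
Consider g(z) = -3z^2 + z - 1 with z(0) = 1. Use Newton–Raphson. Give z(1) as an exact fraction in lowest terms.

g'(z) = -6z + 1.
g(1) = -3, g'(1) = -5, so z(1) = 1 - (-3)/(-5) = 2/5.

2/5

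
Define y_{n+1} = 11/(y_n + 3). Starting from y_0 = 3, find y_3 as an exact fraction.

y_1 = 11/(3 + 3) = 11/6.
y_2 = 11/(11/6 + 3) = 66/29.
y_3 = 11/(66/29 + 3) = 319/153.

319/153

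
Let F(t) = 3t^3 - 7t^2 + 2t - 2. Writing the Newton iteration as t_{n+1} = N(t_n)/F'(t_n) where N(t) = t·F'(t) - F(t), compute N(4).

F'(t) = 9t^2 - 14t + 2.
N(t) = t·F'(t) - F(t) = t·(9t^2 - 14t + 2) - (3t^3 - 7t^2 + 2t - 2) = 6t^3 - 7t^2 + 2.
N(4) = 274.

274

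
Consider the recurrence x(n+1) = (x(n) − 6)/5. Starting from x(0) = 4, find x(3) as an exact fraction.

−182/125

x(1) = (4 − 6)/5 = −2/5.
x(2) = ((−2/5) − 6)/5 = −32/25.
x(3) = ((−32/25) − 6)/5 = −182/125.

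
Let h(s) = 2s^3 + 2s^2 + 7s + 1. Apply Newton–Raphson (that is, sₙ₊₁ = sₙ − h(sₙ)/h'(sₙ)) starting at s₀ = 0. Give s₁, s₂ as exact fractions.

h'(s) = 6s^2 + 4s + 7.
h(0) = 1, h'(0) = 7, so s₁ = 0 − 1/7 = −1/7.
h(−1/7) = 12/343, h'(−1/7) = 321/49, so s₂ = (−1/7) − (12/343)/(321/49) = −111/749.

s₁ = −1/7, s₂ = −111/749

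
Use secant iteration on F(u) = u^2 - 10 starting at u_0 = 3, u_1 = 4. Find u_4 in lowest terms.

F(3) = -1, F(4) = 6. u_2 = 4 - 6·(4 - 3)/(6 - (-1)) = 22/7.
F(4) = 6, F(22/7) = -6/49. u_3 = (22/7) - (-6/49)·((22/7) - 4)/((-6/49) - 6) = 79/25.
F(22/7) = -6/49, F(79/25) = -9/625. u_4 = (79/25) - (-9/625)·((79/25) - (22/7))/((-9/625) - (-6/49)) = 3488/1103.

3488/1103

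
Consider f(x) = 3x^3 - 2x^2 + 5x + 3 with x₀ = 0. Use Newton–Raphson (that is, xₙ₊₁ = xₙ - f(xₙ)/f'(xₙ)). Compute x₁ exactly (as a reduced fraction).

-3/5

f'(x) = 9x^2 - 4x + 5.
f(0) = 3, f'(0) = 5, so x₁ = 0 - 3/5 = -3/5.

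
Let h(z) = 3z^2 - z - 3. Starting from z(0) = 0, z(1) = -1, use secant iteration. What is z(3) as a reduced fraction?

h(0) = -3, h(-1) = 1. z(2) = (-1) - 1·((-1) - 0)/(1 - (-3)) = -3/4.
h(-1) = 1, h(-3/4) = -9/16. z(3) = (-3/4) - (-9/16)·((-3/4) - (-1))/((-9/16) - 1) = -21/25.

-21/25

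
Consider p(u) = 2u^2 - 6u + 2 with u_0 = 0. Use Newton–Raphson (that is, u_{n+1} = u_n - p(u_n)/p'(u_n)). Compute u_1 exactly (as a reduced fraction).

p'(u) = 4u - 6.
p(0) = 2, p'(0) = -6, so u_1 = 0 - 2/(-6) = 1/3.

1/3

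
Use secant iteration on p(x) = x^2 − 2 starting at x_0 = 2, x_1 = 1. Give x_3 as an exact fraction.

10/7

p(2) = 2, p(1) = −1. x_2 = 1 − (−1)·(1 − 2)/((−1) − 2) = 4/3.
p(1) = −1, p(4/3) = −2/9. x_3 = (4/3) − (−2/9)·((4/3) − 1)/((−2/9) − (−1)) = 10/7.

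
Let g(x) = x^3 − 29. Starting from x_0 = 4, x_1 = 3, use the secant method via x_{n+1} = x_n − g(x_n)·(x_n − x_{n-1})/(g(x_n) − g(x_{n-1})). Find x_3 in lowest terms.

115637/37633

g(4) = 35, g(3) = −2. x_2 = 3 − (−2)·(3 − 4)/((−2) − 35) = 113/37.
g(3) = −2, g(113/37) = −26040/50653. x_3 = (113/37) − (−26040/50653)·((113/37) − 3)/((−26040/50653) − (−2)) = 115637/37633.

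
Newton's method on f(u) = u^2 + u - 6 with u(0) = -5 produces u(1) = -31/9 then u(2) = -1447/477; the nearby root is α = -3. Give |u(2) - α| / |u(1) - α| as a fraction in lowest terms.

u(1) - α = -31/9 - (-3) = -31/9 + 3 = -4/9, so |u(1) - α| = 4/9.
u(2) - α = -1447/477 - (-3) = -1447/477 + 3 = -16/477, so |u(2) - α| = 16/477.
Ratio = (16/477) / (4/9) = 4/53.

4/53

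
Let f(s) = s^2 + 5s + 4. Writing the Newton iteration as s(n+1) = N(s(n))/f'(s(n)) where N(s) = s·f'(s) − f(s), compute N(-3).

5

f'(s) = 2s + 5.
N(s) = s·f'(s) − f(s) = s·(2s + 5) − (s^2 + 5s + 4) = s^2 − 4.
N(-3) = 5.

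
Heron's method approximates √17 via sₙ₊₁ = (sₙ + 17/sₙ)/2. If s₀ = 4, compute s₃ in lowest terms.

9478657/2298912

s₁ = (4 + 17/4)/2 = 33/8.
s₂ = (33/8 + 17/(33/8))/2 = 2177/528.
s₃ = (2177/528 + 17/(2177/528))/2 = 9478657/2298912.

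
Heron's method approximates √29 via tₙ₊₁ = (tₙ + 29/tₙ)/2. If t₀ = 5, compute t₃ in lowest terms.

528527/98145

t₁ = (5 + 29/5)/2 = 27/5.
t₂ = (27/5 + 29/(27/5))/2 = 727/135.
t₃ = (727/135 + 29/(727/135))/2 = 528527/98145.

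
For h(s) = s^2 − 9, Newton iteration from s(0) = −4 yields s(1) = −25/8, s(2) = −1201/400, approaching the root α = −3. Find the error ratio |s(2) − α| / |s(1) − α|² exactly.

s(1) − α = −25/8 − (−3) = −25/8 + 3 = −1/8, so |s(1) − α| = 1/8.
s(2) − α = −1201/400 − (−3) = −1201/400 + 3 = −1/400, so |s(2) − α| = 1/400.
|s(1) − α|² = 1/64.
Ratio = (1/400) / (1/64) = 4/25.

4/25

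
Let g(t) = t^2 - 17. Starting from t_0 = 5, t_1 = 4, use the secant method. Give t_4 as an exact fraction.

g(5) = 8, g(4) = -1. t_2 = 4 - (-1)·(4 - 5)/((-1) - 8) = 37/9.
g(4) = -1, g(37/9) = -8/81. t_3 = (37/9) - (-8/81)·((37/9) - 4)/((-8/81) - (-1)) = 301/73.
g(37/9) = -8/81, g(301/73) = 8/5329. t_4 = (301/73) - (8/5329)·((301/73) - (37/9))/((8/5329) - (-8/81)) = 11153/2705.

11153/2705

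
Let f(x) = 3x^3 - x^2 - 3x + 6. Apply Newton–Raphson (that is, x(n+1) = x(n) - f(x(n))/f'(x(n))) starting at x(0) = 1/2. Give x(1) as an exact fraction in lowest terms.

f'(x) = 9x^2 - 2x - 3.
f(1/2) = 37/8, f'(1/2) = -7/4, so x(1) = (1/2) - (37/8)/(-7/4) = 22/7.

22/7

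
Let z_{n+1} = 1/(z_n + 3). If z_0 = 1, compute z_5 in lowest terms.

z_1 = 1/(1 + 3) = 1/4.
z_2 = 1/(1/4 + 3) = 4/13.
z_3 = 1/(4/13 + 3) = 13/43.
z_4 = 1/(13/43 + 3) = 43/142.
z_5 = 1/(43/142 + 3) = 142/469.

142/469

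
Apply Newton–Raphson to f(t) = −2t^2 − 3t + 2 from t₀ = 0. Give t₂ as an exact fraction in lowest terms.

26/51

f'(t) = −4t − 3.
f(0) = 2, f'(0) = −3, so t₁ = 0 − 2/(−3) = 2/3.
f(2/3) = −8/9, f'(2/3) = −17/3, so t₂ = (2/3) − (−8/9)/(−17/3) = 26/51.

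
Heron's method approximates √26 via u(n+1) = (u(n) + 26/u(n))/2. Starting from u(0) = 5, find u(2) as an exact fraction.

u(1) = (5 + 26/5)/2 = 51/10.
u(2) = (51/10 + 26/(51/10))/2 = 5201/1020.

5201/1020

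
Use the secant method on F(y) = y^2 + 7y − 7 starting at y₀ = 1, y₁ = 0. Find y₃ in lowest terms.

8/9

F(1) = 1, F(0) = −7. y₂ = 0 − (−7)·(0 − 1)/((−7) − 1) = 7/8.
F(0) = −7, F(7/8) = −7/64. y₃ = (7/8) − (−7/64)·((7/8) − 0)/((−7/64) − (−7)) = 8/9.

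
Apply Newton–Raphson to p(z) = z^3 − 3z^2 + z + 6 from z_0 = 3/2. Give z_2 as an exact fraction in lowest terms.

18258/5165

p'(z) = 3z^2 − 6z + 1.
p(3/2) = 33/8, p'(3/2) = −5/4, so z_1 = (3/2) − (33/8)/(−5/4) = 24/5.
p(24/5) = 6534/125, p'(24/5) = 1033/25, so z_2 = (24/5) − (6534/125)/(1033/25) = 18258/5165.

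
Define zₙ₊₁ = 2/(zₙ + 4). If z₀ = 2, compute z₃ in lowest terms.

z₁ = 2/(2 + 4) = 1/3.
z₂ = 2/(1/3 + 4) = 6/13.
z₃ = 2/(6/13 + 4) = 13/29.

13/29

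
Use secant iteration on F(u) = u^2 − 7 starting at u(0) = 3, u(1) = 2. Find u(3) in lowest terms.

61/23

F(3) = 2, F(2) = −3. u(2) = 2 − (−3)·(2 − 3)/((−3) − 2) = 13/5.
F(2) = −3, F(13/5) = −6/25. u(3) = (13/5) − (−6/25)·((13/5) − 2)/((−6/25) − (−3)) = 61/23.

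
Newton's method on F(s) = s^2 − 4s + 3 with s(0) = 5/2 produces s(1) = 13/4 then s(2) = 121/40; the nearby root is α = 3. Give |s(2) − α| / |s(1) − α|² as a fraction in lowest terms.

2/5

s(1) − α = 13/4 − 3 = 1/4, so |s(1) − α| = 1/4.
s(2) − α = 121/40 − 3 = 1/40, so |s(2) − α| = 1/40.
|s(1) − α|² = 1/16.
Ratio = (1/40) / (1/16) = 2/5.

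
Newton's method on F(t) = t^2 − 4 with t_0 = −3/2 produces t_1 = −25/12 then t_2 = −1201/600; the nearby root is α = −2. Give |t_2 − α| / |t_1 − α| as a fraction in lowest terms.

1/50

t_1 − α = −25/12 − (−2) = −25/12 + 2 = −1/12, so |t_1 − α| = 1/12.
t_2 − α = −1201/600 − (−2) = −1201/600 + 2 = −1/600, so |t_2 − α| = 1/600.
Ratio = (1/600) / (1/12) = 1/50.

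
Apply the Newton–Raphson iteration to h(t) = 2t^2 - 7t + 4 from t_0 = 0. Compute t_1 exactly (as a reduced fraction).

h'(t) = 4t - 7.
h(0) = 4, h'(0) = -7, so t_1 = 0 - 4/(-7) = 4/7.

4/7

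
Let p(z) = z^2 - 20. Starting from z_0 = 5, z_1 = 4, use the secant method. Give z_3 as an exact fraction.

p(5) = 5, p(4) = -4. z_2 = 4 - (-4)·(4 - 5)/((-4) - 5) = 40/9.
p(4) = -4, p(40/9) = -20/81. z_3 = (40/9) - (-20/81)·((40/9) - 4)/((-20/81) - (-4)) = 85/19.

85/19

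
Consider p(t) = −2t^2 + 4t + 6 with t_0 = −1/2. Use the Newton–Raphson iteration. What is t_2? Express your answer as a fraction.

p'(t) = −4t + 4.
p(−1/2) = 7/2, p'(−1/2) = 6, so t_1 = (−1/2) − (7/2)/6 = −13/12.
p(−13/12) = −49/72, p'(−13/12) = 25/3, so t_2 = (−13/12) − (−49/72)/(25/3) = −601/600.

−601/600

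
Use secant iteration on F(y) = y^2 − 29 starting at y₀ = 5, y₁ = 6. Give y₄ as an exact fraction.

F(5) = −4, F(6) = 7. y₂ = 6 − 7·(6 − 5)/(7 − (−4)) = 59/11.
F(6) = 7, F(59/11) = −28/121. y₃ = (59/11) − (−28/121)·((59/11) − 6)/((−28/121) − 7) = 673/125.
F(59/11) = −28/121, F(673/125) = −196/15625. y₄ = (673/125) − (−196/15625)·((673/125) − (59/11))/((−196/15625) − (−28/121)) = 39791/7389.

39791/7389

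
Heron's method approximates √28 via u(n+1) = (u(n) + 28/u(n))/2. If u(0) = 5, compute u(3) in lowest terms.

62921681/11891080

u(1) = (5 + 28/5)/2 = 53/10.
u(2) = (53/10 + 28/(53/10))/2 = 5609/1060.
u(3) = (5609/1060 + 28/(5609/1060))/2 = 62921681/11891080.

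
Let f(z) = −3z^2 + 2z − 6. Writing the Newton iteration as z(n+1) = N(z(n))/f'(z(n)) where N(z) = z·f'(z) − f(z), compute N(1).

f'(z) = −6z + 2.
N(z) = z·f'(z) − f(z) = z·(−6z + 2) − (−3z^2 + 2z − 6) = −3z^2 + 6.
N(1) = 3.

3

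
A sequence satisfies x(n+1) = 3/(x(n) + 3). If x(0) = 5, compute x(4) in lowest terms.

x(1) = 3/(5 + 3) = 3/8.
x(2) = 3/(3/8 + 3) = 8/9.
x(3) = 3/(8/9 + 3) = 27/35.
x(4) = 3/(27/35 + 3) = 35/44.

35/44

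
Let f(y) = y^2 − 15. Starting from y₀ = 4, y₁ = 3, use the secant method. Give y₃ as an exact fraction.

f(4) = 1, f(3) = −6. y₂ = 3 − (−6)·(3 − 4)/((−6) − 1) = 27/7.
f(3) = −6, f(27/7) = −6/49. y₃ = (27/7) − (−6/49)·((27/7) − 3)/((−6/49) − (−6)) = 31/8.

31/8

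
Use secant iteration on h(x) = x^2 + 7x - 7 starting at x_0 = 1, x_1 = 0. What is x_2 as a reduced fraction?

h(1) = 1, h(0) = -7. x_2 = 0 - (-7)·(0 - 1)/((-7) - 1) = 7/8.

7/8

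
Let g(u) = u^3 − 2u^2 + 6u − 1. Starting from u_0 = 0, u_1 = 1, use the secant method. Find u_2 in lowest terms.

1/5

g(0) = −1, g(1) = 4. u_2 = 1 − 4·(1 − 0)/(4 − (−1)) = 1/5.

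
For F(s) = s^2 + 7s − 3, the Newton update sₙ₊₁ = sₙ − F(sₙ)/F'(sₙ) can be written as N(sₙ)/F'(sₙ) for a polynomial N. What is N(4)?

F'(s) = 2s + 7.
N(s) = s·F'(s) − F(s) = s·(2s + 7) − (s^2 + 7s − 3) = s^2 + 3.
N(4) = 19.

19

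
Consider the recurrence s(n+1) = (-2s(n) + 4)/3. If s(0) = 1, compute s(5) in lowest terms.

s(1) = (-2·1 + 4)/3 = 2/3.
s(2) = (-2·(2/3) + 4)/3 = 8/9.
s(3) = (-2·(8/9) + 4)/3 = 20/27.
s(4) = (-2·(20/27) + 4)/3 = 68/81.
s(5) = (-2·(68/81) + 4)/3 = 188/243.

188/243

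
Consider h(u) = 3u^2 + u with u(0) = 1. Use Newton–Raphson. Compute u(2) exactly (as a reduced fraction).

h'(u) = 6u + 1.
h(1) = 4, h'(1) = 7, so u(1) = 1 - 4/7 = 3/7.
h(3/7) = 48/49, h'(3/7) = 25/7, so u(2) = (3/7) - (48/49)/(25/7) = 27/175.

27/175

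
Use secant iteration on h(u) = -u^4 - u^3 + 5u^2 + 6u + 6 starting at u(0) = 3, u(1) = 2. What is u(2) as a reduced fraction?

120/53

h(3) = -39, h(2) = 14. u(2) = 2 - 14·(2 - 3)/(14 - (-39)) = 120/53.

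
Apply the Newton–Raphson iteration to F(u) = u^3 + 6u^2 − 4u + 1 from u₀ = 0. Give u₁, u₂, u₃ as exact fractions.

F'(u) = 3u^2 + 12u − 4.
F(0) = 1, F'(0) = −4, so u₁ = 0 − 1/(−4) = 1/4.
F(1/4) = 25/64, F'(1/4) = −13/16, so u₂ = (1/4) − (25/64)/(−13/16) = 19/26.
F(19/26) = 29375/17576, F'(19/26) = 4307/676, so u₃ = (19/26) − (29375/17576)/(4307/676) = 26229/55991.

u₁ = 1/4, u₂ = 19/26, u₃ = 26229/55991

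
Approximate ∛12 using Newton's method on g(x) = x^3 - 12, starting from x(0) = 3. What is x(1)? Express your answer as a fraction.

22/9

g'(x) = 3x^2.
g(3) = 15, g'(3) = 27, so x(1) = 3 - 15/27 = 22/9.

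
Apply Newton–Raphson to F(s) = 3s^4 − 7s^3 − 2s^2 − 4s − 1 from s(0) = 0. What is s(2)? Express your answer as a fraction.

−289/1152

F'(s) = 12s^3 − 21s^2 − 4s − 4.
F(0) = −1, F'(0) = −4, so s(1) = 0 − (−1)/(−4) = −1/4.
F(−1/4) = −1/256, F'(−1/4) = −9/2, so s(2) = (−1/4) − (−1/256)/(−9/2) = −289/1152.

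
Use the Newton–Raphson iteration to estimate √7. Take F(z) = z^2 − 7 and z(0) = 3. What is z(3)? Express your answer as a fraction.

32257/12192

F'(z) = 2z.
F(3) = 2, F'(3) = 6, so z(1) = 3 − 2/6 = 8/3.
F(8/3) = 1/9, F'(8/3) = 16/3, so z(2) = (8/3) − (1/9)/(16/3) = 127/48.
F(127/48) = 1/2304, F'(127/48) = 127/24, so z(3) = (127/48) − (1/2304)/(127/24) = 32257/12192.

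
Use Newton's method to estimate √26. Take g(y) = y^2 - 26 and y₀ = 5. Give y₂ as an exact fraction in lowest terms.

5201/1020

g'(y) = 2y.
g(5) = -1, g'(5) = 10, so y₁ = 5 - (-1)/10 = 51/10.
g(51/10) = 1/100, g'(51/10) = 51/5, so y₂ = (51/10) - (1/100)/(51/5) = 5201/1020.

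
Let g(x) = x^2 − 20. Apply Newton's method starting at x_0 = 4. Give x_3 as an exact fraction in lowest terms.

51841/11592

g'(x) = 2x.
g(4) = −4, g'(4) = 8, so x_1 = 4 − (−4)/8 = 9/2.
g(9/2) = 1/4, g'(9/2) = 9, so x_2 = (9/2) − (1/4)/9 = 161/36.
g(161/36) = 1/1296, g'(161/36) = 161/18, so x_3 = (161/36) − (1/1296)/(161/18) = 51841/11592.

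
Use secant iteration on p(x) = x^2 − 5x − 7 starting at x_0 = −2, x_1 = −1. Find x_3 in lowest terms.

p(−2) = 7, p(−1) = −1. x_2 = (−1) − (−1)·((−1) − (−2))/((−1) − 7) = −9/8.
p(−1) = −1, p(−9/8) = −7/64. x_3 = (−9/8) − (−7/64)·((−9/8) − (−1))/((−7/64) − (−1)) = −65/57.

−65/57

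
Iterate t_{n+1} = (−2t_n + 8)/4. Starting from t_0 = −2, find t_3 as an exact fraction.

t_1 = (−2·(−2) + 8)/4 = 3.
t_2 = (−2·3 + 8)/4 = 1/2.
t_3 = (−2·(1/2) + 8)/4 = 7/4.

7/4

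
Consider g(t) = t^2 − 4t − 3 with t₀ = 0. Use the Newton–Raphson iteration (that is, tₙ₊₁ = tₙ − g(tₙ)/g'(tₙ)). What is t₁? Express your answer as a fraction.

−3/4

g'(t) = 2t − 4.
g(0) = −3, g'(0) = −4, so t₁ = 0 − (−3)/(−4) = −3/4.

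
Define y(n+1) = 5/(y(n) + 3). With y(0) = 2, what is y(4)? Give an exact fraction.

y(1) = 5/(2 + 3) = 1.
y(2) = 5/(1 + 3) = 5/4.
y(3) = 5/(5/4 + 3) = 20/17.
y(4) = 5/(20/17 + 3) = 85/71.

85/71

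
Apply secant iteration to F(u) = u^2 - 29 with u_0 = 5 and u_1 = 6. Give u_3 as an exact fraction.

673/125

F(5) = -4, F(6) = 7. u_2 = 6 - 7·(6 - 5)/(7 - (-4)) = 59/11.
F(6) = 7, F(59/11) = -28/121. u_3 = (59/11) - (-28/121)·((59/11) - 6)/((-28/121) - 7) = 673/125.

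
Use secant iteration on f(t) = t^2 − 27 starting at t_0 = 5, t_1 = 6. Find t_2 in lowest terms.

57/11

f(5) = −2, f(6) = 9. t_2 = 6 − 9·(6 − 5)/(9 − (−2)) = 57/11.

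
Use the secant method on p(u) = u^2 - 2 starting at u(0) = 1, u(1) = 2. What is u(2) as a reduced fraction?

4/3

p(1) = -1, p(2) = 2. u(2) = 2 - 2·(2 - 1)/(2 - (-1)) = 4/3.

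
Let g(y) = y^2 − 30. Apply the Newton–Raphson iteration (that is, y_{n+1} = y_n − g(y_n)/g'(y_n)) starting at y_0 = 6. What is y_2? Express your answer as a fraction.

241/44

g'(y) = 2y.
g(6) = 6, g'(6) = 12, so y_1 = 6 − 6/12 = 11/2.
g(11/2) = 1/4, g'(11/2) = 11, so y_2 = (11/2) − (1/4)/11 = 241/44.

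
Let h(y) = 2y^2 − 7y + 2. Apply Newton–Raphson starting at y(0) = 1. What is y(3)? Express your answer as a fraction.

90/287

h'(y) = 4y − 7.
h(1) = −3, h'(1) = −3, so y(1) = 1 − (−3)/(−3) = 0.
h(0) = 2, h'(0) = −7, so y(2) = 0 − 2/(−7) = 2/7.
h(2/7) = 8/49, h'(2/7) = −41/7, so y(3) = (2/7) − (8/49)/(−41/7) = 90/287.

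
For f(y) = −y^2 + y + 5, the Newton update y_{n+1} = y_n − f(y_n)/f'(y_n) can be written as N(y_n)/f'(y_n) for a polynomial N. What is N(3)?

−14

f'(y) = −2y + 1.
N(y) = y·f'(y) − f(y) = y·(−2y + 1) − (−y^2 + y + 5) = −y^2 − 5.
N(3) = −14.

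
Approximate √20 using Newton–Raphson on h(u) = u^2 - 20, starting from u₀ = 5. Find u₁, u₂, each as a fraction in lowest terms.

h'(u) = 2u.
h(5) = 5, h'(5) = 10, so u₁ = 5 - 5/10 = 9/2.
h(9/2) = 1/4, h'(9/2) = 9, so u₂ = (9/2) - (1/4)/9 = 161/36.

u₁ = 9/2, u₂ = 161/36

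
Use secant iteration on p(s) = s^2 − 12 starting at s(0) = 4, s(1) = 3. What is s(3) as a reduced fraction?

52/15

p(4) = 4, p(3) = −3. s(2) = 3 − (−3)·(3 − 4)/((−3) − 4) = 24/7.
p(3) = −3, p(24/7) = −12/49. s(3) = (24/7) − (−12/49)·((24/7) − 3)/((−12/49) − (−3)) = 52/15.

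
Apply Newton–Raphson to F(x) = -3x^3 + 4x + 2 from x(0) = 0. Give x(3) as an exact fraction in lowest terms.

F'(x) = -9x^2 + 4.
F(0) = 2, F'(0) = 4, so x(1) = 0 - 2/4 = -1/2.
F(-1/2) = 3/8, F'(-1/2) = 7/4, so x(2) = (-1/2) - (3/8)/(7/4) = -5/7.
F(-5/7) = 81/343, F'(-5/7) = -29/49, so x(3) = (-5/7) - (81/343)/(-29/49) = -64/203.

-64/203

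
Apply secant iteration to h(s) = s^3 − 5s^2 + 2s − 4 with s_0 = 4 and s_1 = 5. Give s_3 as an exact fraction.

508/107

h(4) = −12, h(5) = 6. s_2 = 5 − 6·(5 − 4)/(6 − (−12)) = 14/3.
h(5) = 6, h(14/3) = −52/27. s_3 = (14/3) − (−52/27)·((14/3) − 5)/((−52/27) − 6) = 508/107.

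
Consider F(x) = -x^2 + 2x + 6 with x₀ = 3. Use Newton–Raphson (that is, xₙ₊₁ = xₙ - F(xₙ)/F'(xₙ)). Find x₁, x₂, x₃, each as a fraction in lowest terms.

F'(x) = -2x + 2.
F(3) = 3, F'(3) = -4, so x₁ = 3 - 3/(-4) = 15/4.
F(15/4) = -9/16, F'(15/4) = -11/2, so x₂ = (15/4) - (-9/16)/(-11/2) = 321/88.
F(321/88) = -81/7744, F'(321/88) = -233/44, so x₃ = (321/88) - (-81/7744)/(-233/44) = 149505/41008.

x₁ = 15/4, x₂ = 321/88, x₃ = 149505/41008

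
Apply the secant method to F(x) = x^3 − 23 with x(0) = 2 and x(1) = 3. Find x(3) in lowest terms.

F(2) = −15, F(3) = 4. x(2) = 3 − 4·(3 − 2)/(4 − (−15)) = 53/19.
F(3) = 4, F(53/19) = −8880/6859. x(3) = (53/19) − (−8880/6859)·((53/19) − 3)/((−8880/6859) − 4) = 25793/9079.

25793/9079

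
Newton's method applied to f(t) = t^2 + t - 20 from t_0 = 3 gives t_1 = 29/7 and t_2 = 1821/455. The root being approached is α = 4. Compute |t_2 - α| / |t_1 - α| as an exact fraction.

t_1 - α = 29/7 - 4 = 1/7, so |t_1 - α| = 1/7.
t_2 - α = 1821/455 - 4 = 1/455, so |t_2 - α| = 1/455.
Ratio = (1/455) / (1/7) = 1/65.

1/65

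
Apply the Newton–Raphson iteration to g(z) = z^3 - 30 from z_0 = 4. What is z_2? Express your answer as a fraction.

700399/224676

g'(z) = 3z^2.
g(4) = 34, g'(4) = 48, so z_1 = 4 - 34/48 = 79/24.
g(79/24) = 78319/13824, g'(79/24) = 6241/192, so z_2 = (79/24) - (78319/13824)/(6241/192) = 700399/224676.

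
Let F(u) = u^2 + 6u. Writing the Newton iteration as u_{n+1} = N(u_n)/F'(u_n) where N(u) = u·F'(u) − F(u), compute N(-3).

9

F'(u) = 2u + 6.
N(u) = u·F'(u) − F(u) = u·(2u + 6) − (u^2 + 6u) = u^2.
N(-3) = 9.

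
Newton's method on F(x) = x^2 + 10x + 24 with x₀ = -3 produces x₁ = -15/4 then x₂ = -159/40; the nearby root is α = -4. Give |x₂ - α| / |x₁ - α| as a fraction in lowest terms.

1/10

x₁ - α = -15/4 - (-4) = -15/4 + 4 = 1/4, so |x₁ - α| = 1/4.
x₂ - α = -159/40 - (-4) = -159/40 + 4 = 1/40, so |x₂ - α| = 1/40.
Ratio = (1/40) / (1/4) = 1/10.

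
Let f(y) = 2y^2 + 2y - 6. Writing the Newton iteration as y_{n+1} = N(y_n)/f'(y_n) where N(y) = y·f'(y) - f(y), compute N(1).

f'(y) = 4y + 2.
N(y) = y·f'(y) - f(y) = y·(4y + 2) - (2y^2 + 2y - 6) = 2y^2 + 6.
N(1) = 8.

8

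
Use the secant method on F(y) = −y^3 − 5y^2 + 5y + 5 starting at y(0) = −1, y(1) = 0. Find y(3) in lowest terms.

−81/121

F(−1) = −4, F(0) = 5. y(2) = 0 − 5·(0 − (−1))/(5 − (−4)) = −5/9.
F(0) = 5, F(−5/9) = 620/729. y(3) = (−5/9) − (620/729)·((−5/9) − 0)/((620/729) − 5) = −81/121.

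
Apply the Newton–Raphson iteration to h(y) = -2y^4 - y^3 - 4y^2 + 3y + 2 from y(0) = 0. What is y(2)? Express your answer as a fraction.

-118/253

h'(y) = -8y^3 - 3y^2 - 8y + 3.
h(0) = 2, h'(0) = 3, so y(1) = 0 - 2/3 = -2/3.
h(-2/3) = -152/81, h'(-2/3) = 253/27, so y(2) = (-2/3) - (-152/81)/(253/27) = -118/253.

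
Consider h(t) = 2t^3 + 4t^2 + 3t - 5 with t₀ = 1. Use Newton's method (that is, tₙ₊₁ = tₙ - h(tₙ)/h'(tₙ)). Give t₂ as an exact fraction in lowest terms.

44845/62033

h'(t) = 6t^2 + 8t + 3.
h(1) = 4, h'(1) = 17, so t₁ = 1 - 4/17 = 13/17.
h(13/17) = 2592/4913, h'(13/17) = 3649/289, so t₂ = (13/17) - (2592/4913)/(3649/289) = 44845/62033.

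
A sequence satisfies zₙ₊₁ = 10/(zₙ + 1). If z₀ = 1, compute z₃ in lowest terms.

z₁ = 10/(1 + 1) = 5.
z₂ = 10/(5 + 1) = 5/3.
z₃ = 10/(5/3 + 1) = 15/4.

15/4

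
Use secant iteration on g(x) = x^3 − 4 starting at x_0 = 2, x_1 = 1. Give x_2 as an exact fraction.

10/7

g(2) = 4, g(1) = −3. x_2 = 1 − (−3)·(1 − 2)/((−3) − 4) = 10/7.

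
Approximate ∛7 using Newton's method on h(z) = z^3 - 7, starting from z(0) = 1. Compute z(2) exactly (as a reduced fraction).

h'(z) = 3z^2.
h(1) = -6, h'(1) = 3, so z(1) = 1 - (-6)/3 = 3.
h(3) = 20, h'(3) = 27, so z(2) = 3 - 20/27 = 61/27.

61/27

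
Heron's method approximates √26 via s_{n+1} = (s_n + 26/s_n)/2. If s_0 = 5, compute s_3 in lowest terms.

54100801/10610040

s_1 = (5 + 26/5)/2 = 51/10.
s_2 = (51/10 + 26/(51/10))/2 = 5201/1020.
s_3 = (5201/1020 + 26/(5201/1020))/2 = 54100801/10610040.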